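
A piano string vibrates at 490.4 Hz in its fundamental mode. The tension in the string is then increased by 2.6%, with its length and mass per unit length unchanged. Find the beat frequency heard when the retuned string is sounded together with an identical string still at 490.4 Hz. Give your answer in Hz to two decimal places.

6.33 Hz

For a string, f ∝ √T, so the new frequency is 490.4·√1.026 = 496.7343 Hz.
f_beat = |496.7343 − 490.4| = 6.33 Hz.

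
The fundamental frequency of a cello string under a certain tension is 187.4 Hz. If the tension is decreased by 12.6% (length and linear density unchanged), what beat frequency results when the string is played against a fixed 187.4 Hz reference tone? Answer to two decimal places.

12.20 Hz

For a string, f ∝ √T, so the new frequency is 187.4·√0.874 = 175.1965 Hz.
f_beat = |175.1965 − 187.4| = 12.20 Hz.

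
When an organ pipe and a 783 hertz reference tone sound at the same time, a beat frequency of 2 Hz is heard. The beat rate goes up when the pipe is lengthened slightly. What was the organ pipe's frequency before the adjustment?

|f − 783| = 2, so the organ pipe was at either 781 Hz or 785 Hz.
A longer pipe has a lower fundamental; the adjustment lowers the organ pipe's frequency.
The beat rate rose, so the adjustment moved the organ pipe further from 783 Hz — it was already below the reference.

781 Hz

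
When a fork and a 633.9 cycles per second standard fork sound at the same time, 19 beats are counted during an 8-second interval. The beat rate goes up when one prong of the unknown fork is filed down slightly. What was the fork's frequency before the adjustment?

636.275 Hz

Beat frequency = 19/8 = 2.375 Hz.
|f − 633.9| = 2.375, so the fork was at either 631.525 Hz or 636.275 Hz.
Filing a prong removes mass and raises the fork's frequency; the adjustment raises the fork's frequency.
The beat rate rose, so the adjustment moved the fork further from 633.9 Hz — it was already above the reference.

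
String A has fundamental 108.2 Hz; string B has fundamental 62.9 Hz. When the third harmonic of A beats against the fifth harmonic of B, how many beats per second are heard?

10.1 Hz

Third harmonic of the first: 3·108.2 = 324.6 Hz.
Fifth harmonic of the second: 5·62.9 = 314.5 Hz.
f_beat = |324.6 − 314.5| = 10.1 Hz.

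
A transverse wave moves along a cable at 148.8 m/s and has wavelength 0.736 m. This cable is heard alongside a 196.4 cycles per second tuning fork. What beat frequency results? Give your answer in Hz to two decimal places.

5.77 Hz

Source frequency f = v/λ = 148.8/0.736 = 202.1739 Hz.
f_beat = |202.1739 − 196.4| = 5.77 Hz.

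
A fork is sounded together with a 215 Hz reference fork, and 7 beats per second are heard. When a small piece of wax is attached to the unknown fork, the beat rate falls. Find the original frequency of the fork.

|f − 215| = 7, so the fork was at either 208 Hz or 222 Hz.
Loading a fork with wax lowers its frequency; the adjustment lowers the fork's frequency.
The beat rate fell, so the adjustment moved the fork toward 215 Hz — it must have started above the reference.

222 Hz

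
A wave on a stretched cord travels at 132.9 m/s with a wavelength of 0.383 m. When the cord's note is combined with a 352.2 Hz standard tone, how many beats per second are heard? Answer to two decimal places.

Source frequency f = v/λ = 132.9/0.383 = 346.9974 Hz.
f_beat = |346.9974 − 352.2| = 5.20 Hz.

5.20 Hz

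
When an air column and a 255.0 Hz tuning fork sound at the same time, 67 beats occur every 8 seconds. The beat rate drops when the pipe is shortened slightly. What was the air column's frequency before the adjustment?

Beat frequency = 67/8 = 8.375 Hz.
|f − 255.0| = 8.375, so the air column was at either 246.625 Hz or 263.375 Hz.
A shorter pipe has a higher fundamental; the adjustment raises the air column's frequency.
The beat rate fell, so the adjustment moved the air column toward 255.0 Hz — it must have started below the reference.

246.625 Hz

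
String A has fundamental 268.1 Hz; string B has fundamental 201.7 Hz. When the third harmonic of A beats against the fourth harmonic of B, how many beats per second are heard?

Third harmonic of the first: 3·268.1 = 804.3 Hz.
Fourth harmonic of the second: 4·201.7 = 806.8 Hz.
f_beat = |804.3 − 806.8| = 2.5 Hz.

2.5 Hz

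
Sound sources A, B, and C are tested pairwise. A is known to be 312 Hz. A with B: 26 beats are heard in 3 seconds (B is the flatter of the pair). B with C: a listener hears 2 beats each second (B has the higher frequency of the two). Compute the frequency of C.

A–B: Beat frequency = 26/3 = 8.6667 Hz.
B is below A, so f_B = 312 − 8.6667 = 303.3333 Hz.
C is below B, so f_C = 303.3333 − 2 = 301.3333 Hz.

301.3333 Hz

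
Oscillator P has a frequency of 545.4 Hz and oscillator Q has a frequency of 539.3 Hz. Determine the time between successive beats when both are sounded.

f_beat = |545.4 − 539.3| = 6.1 Hz.
Beat period T = 1 / f_beat = 1 / 6.1 s.

0.164 s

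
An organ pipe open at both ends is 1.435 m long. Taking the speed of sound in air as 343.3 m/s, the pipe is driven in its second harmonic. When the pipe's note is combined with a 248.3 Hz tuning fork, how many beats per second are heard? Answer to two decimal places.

Open pipe: f_n = n·v/(2L) = 2·343.3/(2·1.435) = 239.2334 Hz.
f_beat = |239.2334 − 248.3| = 9.07 Hz.

9.07 Hz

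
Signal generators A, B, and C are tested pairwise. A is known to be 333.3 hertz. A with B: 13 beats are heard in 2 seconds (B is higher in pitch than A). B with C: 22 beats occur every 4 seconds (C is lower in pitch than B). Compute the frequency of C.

334.3 Hz

A–B: Beat frequency = 13/2 = 6.5 Hz.
B is above A, so f_B = 333.3 + 6.5 = 339.8 Hz.
B–C: Beat frequency = 22/4 = 5.5 Hz.
C is below B, so f_C = 339.8 − 5.5 = 334.3 Hz.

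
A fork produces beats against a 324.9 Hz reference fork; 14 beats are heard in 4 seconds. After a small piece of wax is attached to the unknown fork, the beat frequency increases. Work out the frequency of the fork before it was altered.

321.4 Hz

Beat frequency = 14/4 = 3.5 Hz.
|f − 324.9| = 3.5, so the fork was at either 321.4 Hz or 328.4 Hz.
Loading a fork with wax lowers its frequency; the adjustment lowers the fork's frequency.
The beat rate rose, so the adjustment moved the fork further from 324.9 Hz — it was already below the reference.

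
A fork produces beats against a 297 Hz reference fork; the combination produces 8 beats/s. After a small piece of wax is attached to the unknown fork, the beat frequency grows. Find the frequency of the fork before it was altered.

|f − 297| = 8, so the fork was at either 289 Hz or 305 Hz.
Loading a fork with wax lowers its frequency; the adjustment lowers the fork's frequency.
The beat rate rose, so the adjustment moved the fork further from 297 Hz — it was already below the reference.

289 Hz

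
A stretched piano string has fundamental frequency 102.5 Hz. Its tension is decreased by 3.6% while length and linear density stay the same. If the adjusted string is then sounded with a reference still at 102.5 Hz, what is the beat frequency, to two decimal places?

1.86 Hz

For a string, f ∝ √T, so the new frequency is 102.5·√0.964 = 100.6381 Hz.
f_beat = |100.6381 − 102.5| = 1.86 Hz.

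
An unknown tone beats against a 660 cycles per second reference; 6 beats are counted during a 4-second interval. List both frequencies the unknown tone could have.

Beat frequency = 6/4 = 1.5 Hz.
|f − 660| = 1.5, so f = 660 ± 1.5.

658.5 Hz or 661.5 Hz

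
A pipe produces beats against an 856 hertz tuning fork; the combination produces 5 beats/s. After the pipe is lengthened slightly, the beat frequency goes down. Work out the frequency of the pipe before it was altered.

861 Hz

|f − 856| = 5, so the pipe was at either 851 Hz or 861 Hz.
A longer pipe has a lower fundamental; the adjustment lowers the pipe's frequency.
The beat rate fell, so the adjustment moved the pipe toward 856 Hz — it must have started above the reference.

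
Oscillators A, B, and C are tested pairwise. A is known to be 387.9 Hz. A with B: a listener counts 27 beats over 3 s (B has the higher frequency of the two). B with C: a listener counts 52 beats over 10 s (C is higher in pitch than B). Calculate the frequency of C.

402.1 Hz

A–B: Beat frequency = 27/3 = 9 Hz.
B is above A, so f_B = 387.9 + 9 = 396.9 Hz.
B–C: Beat frequency = 52/10 = 5.2 Hz.
C is above B, so f_C = 396.9 + 5.2 = 402.1 Hz.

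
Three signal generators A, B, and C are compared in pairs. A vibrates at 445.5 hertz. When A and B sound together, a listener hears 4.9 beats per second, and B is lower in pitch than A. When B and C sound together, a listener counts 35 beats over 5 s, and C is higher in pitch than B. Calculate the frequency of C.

B is below A, so f_B = 445.5 − 4.9 = 440.6 Hz.
B–C: Beat frequency = 35/5 = 7 Hz.
C is above B, so f_C = 440.6 + 7 = 447.6 Hz.

447.6 Hz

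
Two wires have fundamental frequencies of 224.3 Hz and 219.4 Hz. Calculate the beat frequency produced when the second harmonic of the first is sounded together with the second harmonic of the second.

Second harmonic of the first: 2·224.3 = 448.6 Hz.
Second harmonic of the second: 2·219.4 = 438.8 Hz.
f_beat = |448.6 − 438.8| = 9.8 Hz.

9.8 Hz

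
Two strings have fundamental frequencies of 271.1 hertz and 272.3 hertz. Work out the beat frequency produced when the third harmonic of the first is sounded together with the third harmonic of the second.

Third harmonic of the first: 3·271.1 = 813.3 Hz.
Third harmonic of the second: 3·272.3 = 816.9 Hz.
f_beat = |813.3 − 816.9| = 3.6 Hz.

3.6 Hz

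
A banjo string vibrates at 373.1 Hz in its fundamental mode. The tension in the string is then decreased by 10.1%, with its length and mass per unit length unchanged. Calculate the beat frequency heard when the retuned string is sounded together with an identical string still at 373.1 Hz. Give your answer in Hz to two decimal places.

19.34 Hz

For a string, f ∝ √T, so the new frequency is 373.1·√0.899 = 353.7570 Hz.
f_beat = |353.7570 − 373.1| = 19.34 Hz.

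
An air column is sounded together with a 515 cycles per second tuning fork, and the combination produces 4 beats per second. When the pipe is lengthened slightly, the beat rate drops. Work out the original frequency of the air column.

519 Hz

|f − 515| = 4, so the air column was at either 511 Hz or 519 Hz.
A longer pipe has a lower fundamental; the adjustment lowers the air column's frequency.
The beat rate fell, so the adjustment moved the air column toward 515 Hz — it must have started above the reference.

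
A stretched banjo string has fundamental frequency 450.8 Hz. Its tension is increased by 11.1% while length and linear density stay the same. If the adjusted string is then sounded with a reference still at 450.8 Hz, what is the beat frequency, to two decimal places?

For a string, f ∝ √T, so the new frequency is 450.8·√1.111 = 475.1612 Hz.
f_beat = |475.1612 − 450.8| = 24.36 Hz.

24.36 Hz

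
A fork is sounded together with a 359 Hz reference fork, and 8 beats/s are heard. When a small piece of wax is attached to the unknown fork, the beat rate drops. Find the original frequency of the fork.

|f − 359| = 8, so the fork was at either 351 Hz or 367 Hz.
Loading a fork with wax lowers its frequency; the adjustment lowers the fork's frequency.
The beat rate fell, so the adjustment moved the fork toward 359 Hz — it must have started above the reference.

367 Hz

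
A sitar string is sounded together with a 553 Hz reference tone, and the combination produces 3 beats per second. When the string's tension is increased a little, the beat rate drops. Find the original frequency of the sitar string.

|f − 553| = 3, so the sitar string was at either 550 Hz or 556 Hz.
Higher tension means higher frequency; the adjustment raises the sitar string's frequency.
The beat rate fell, so the adjustment moved the sitar string toward 553 Hz — it must have started below the reference.

550 Hz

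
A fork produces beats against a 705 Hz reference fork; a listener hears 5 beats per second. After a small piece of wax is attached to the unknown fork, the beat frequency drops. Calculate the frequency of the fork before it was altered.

710 Hz

|f − 705| = 5, so the fork was at either 700 Hz or 710 Hz.
Loading a fork with wax lowers its frequency; the adjustment lowers the fork's frequency.
The beat rate fell, so the adjustment moved the fork toward 705 Hz — it must have started above the reference.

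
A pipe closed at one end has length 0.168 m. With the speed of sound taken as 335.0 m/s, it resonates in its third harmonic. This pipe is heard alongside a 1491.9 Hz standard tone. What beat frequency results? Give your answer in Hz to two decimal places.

Closed pipe (odd harmonics): f_n = n·v/(4L) = 3·335.0/(4·0.168) = 1495.5357 Hz.
f_beat = |1495.5357 − 1491.9| = 3.64 Hz.

3.64 Hz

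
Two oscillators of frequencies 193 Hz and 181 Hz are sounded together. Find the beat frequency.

The beat frequency equals the magnitude of the frequency difference.
|193 − 181| = 12 Hz.

12 Hz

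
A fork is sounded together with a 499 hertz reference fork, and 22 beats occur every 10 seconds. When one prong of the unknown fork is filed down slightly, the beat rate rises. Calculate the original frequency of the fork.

Beat frequency = 22/10 = 2.2 Hz.
|f − 499| = 2.2, so the fork was at either 496.8 Hz or 501.2 Hz.
Filing a prong removes mass and raises the fork's frequency; the adjustment raises the fork's frequency.
The beat rate rose, so the adjustment moved the fork further from 499 Hz — it was already above the reference.

501.2 Hz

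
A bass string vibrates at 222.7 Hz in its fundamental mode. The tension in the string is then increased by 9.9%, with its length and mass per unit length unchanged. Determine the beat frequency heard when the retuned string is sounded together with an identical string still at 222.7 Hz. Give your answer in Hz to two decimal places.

For a string, f ∝ √T, so the new frequency is 222.7·√1.099 = 233.4635 Hz.
f_beat = |233.4635 − 222.7| = 10.76 Hz.

10.76 Hz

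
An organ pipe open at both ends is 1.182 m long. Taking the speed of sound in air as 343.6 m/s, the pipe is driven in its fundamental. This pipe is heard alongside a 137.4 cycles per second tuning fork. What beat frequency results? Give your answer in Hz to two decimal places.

7.95 Hz

Open pipe: f_n = n·v/(2L) = 1·343.6/(2·1.182) = 145.3469 Hz.
f_beat = |145.3469 − 137.4| = 7.95 Hz.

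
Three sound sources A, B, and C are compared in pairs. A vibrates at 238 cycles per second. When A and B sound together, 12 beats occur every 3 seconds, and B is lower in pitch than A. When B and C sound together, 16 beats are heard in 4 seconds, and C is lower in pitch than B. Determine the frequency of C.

230 Hz

A–B: Beat frequency = 12/3 = 4 Hz.
B is below A, so f_B = 238 − 4 = 234 Hz.
B–C: Beat frequency = 16/4 = 4 Hz.
C is below B, so f_C = 234 − 4 = 230 Hz.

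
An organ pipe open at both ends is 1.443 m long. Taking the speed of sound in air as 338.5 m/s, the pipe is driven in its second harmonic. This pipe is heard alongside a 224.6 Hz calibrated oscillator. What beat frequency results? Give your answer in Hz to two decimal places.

9.98 Hz

Open pipe: f_n = n·v/(2L) = 2·338.5/(2·1.443) = 234.5807 Hz.
f_beat = |234.5807 − 224.6| = 9.98 Hz.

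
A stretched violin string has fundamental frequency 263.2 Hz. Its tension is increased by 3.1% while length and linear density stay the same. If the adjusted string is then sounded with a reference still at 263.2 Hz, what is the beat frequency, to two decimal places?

4.05 Hz

For a string, f ∝ √T, so the new frequency is 263.2·√1.031 = 267.2485 Hz.
f_beat = |267.2485 − 263.2| = 4.05 Hz.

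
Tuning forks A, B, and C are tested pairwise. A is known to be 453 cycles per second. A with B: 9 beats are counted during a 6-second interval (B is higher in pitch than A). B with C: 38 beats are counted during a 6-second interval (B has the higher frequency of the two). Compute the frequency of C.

448.1667 Hz

A–B: Beat frequency = 9/6 = 1.5 Hz.
B is above A, so f_B = 453 + 1.5 = 454.5 Hz.
B–C: Beat frequency = 38/6 = 6.3333 Hz.
C is below B, so f_C = 454.5 − 6.3333 = 448.1667 Hz.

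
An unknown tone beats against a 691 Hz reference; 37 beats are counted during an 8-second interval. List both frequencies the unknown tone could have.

686.375 Hz or 695.625 Hz

Beat frequency = 37/8 = 4.625 Hz.
|f − 691| = 4.625, so f = 691 ± 4.625.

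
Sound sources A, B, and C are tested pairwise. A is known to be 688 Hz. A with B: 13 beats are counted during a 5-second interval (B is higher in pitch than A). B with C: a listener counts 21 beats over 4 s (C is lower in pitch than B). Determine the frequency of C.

685.35 Hz

A–B: Beat frequency = 13/5 = 2.6 Hz.
B is above A, so f_B = 688 + 2.6 = 690.6 Hz.
B–C: Beat frequency = 21/4 = 5.25 Hz.
C is below B, so f_C = 690.6 − 5.25 = 685.35 Hz.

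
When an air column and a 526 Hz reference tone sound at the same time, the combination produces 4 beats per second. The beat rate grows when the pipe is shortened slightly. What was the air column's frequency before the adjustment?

|f − 526| = 4, so the air column was at either 522 Hz or 530 Hz.
A shorter pipe has a higher fundamental; the adjustment raises the air column's frequency.
The beat rate rose, so the adjustment moved the air column further from 526 Hz — it was already above the reference.

530 Hz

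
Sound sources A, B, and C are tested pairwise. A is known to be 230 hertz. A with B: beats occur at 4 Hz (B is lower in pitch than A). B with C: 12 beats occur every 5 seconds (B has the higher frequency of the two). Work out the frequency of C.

223.6 Hz

B is below A, so f_B = 230 − 4 = 226 Hz.
B–C: Beat frequency = 12/5 = 2.4 Hz.
C is below B, so f_C = 226 − 2.4 = 223.6 Hz.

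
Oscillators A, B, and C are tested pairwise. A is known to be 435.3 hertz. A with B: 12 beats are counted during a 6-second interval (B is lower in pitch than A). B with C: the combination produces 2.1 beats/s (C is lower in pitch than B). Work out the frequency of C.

431.2 Hz

A–B: Beat frequency = 12/6 = 2 Hz.
B is below A, so f_B = 435.3 − 2 = 433.3 Hz.
C is below B, so f_C = 433.3 − 2.1 = 431.2 Hz.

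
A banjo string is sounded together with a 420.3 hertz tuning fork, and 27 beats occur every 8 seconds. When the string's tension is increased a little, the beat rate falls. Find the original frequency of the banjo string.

416.925 Hz

Beat frequency = 27/8 = 3.375 Hz.
|f − 420.3| = 3.375, so the banjo string was at either 416.925 Hz or 423.675 Hz.
Higher tension means higher frequency; the adjustment raises the banjo string's frequency.
The beat rate fell, so the adjustment moved the banjo string toward 420.3 Hz — it must have started below the reference.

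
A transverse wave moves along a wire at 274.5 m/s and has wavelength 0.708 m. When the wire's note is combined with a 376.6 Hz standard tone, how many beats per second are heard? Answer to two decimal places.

11.11 Hz

Source frequency f = v/λ = 274.5/0.708 = 387.7119 Hz.
f_beat = |387.7119 − 376.6| = 11.11 Hz.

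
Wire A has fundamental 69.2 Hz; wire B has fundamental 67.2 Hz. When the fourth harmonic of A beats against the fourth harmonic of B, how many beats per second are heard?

8.0 Hz

Fourth harmonic of the first: 4·69.2 = 276.8 Hz.
Fourth harmonic of the second: 4·67.2 = 268.8 Hz.
f_beat = |276.8 − 268.8| = 8.0 Hz.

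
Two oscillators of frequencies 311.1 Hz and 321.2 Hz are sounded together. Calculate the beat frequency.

10.1 Hz

Beats arise from superposition of two nearby frequencies; the beat rate is |f₁ − f₂|.
|311.1 − 321.2| = 10.1 Hz.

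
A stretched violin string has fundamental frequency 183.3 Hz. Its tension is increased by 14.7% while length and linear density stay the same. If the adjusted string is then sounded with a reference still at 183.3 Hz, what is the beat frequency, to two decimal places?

13.01 Hz

For a string, f ∝ √T, so the new frequency is 183.3·√1.147 = 196.3108 Hz.
f_beat = |196.3108 − 183.3| = 13.01 Hz.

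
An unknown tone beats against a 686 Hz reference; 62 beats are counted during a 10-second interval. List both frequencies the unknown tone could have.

679.8 Hz or 692.2 Hz

Beat frequency = 62/10 = 6.2 Hz.
|f − 686| = 6.2, so f = 686 ± 6.2.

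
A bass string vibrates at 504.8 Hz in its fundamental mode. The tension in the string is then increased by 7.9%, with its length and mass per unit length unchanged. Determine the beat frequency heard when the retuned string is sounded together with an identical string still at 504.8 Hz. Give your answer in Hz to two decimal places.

19.56 Hz

For a string, f ∝ √T, so the new frequency is 504.8·√1.079 = 524.3606 Hz.
f_beat = |524.3606 − 504.8| = 19.56 Hz.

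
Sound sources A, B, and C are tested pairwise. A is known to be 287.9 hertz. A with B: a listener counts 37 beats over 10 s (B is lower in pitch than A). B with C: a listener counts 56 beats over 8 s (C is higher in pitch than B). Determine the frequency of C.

A–B: Beat frequency = 37/10 = 3.7 Hz.
B is below A, so f_B = 287.9 − 3.7 = 284.2 Hz.
B–C: Beat frequency = 56/8 = 7 Hz.
C is above B, so f_C = 284.2 + 7 = 291.2 Hz.

291.2 Hz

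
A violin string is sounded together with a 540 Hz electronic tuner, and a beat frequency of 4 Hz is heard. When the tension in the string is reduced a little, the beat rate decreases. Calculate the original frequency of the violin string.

|f − 540| = 4, so the violin string was at either 536 Hz or 544 Hz.
Lower tension means lower frequency; the adjustment lowers the violin string's frequency.
The beat rate fell, so the adjustment moved the violin string toward 540 Hz — it must have started above the reference.

544 Hz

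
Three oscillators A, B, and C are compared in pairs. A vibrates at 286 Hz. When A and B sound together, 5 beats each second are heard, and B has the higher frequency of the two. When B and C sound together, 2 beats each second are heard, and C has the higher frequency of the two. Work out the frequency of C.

B is above A, so f_B = 286 + 5 = 291 Hz.
C is above B, so f_C = 291 + 2 = 293 Hz.

293 Hz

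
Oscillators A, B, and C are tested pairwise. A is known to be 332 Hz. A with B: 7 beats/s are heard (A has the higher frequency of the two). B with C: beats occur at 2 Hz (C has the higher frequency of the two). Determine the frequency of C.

327 Hz

B is below A, so f_B = 332 − 7 = 325 Hz.
C is above B, so f_C = 325 + 2 = 327 Hz.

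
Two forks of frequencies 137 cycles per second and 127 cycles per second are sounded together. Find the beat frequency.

Beats arise from superposition of two nearby frequencies; the beat rate is |f₁ − f₂|.
|137 − 127| = 10 Hz.

10 Hz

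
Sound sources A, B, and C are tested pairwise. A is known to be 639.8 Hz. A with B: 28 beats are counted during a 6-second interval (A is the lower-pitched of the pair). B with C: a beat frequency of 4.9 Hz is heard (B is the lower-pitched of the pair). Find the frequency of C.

649.3667 Hz

A–B: Beat frequency = 28/6 = 4.6667 Hz.
B is above A, so f_B = 639.8 + 4.6667 = 644.4667 Hz.
C is above B, so f_C = 644.4667 + 4.9 = 649.3667 Hz.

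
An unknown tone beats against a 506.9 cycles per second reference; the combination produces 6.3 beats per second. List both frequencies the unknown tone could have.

500.6 Hz or 513.2 Hz

|f − 506.9| = 6.3, so f = 506.9 ± 6.3.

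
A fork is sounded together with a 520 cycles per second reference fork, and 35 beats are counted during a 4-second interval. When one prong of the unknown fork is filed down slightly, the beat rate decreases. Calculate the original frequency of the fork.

511.25 Hz

Beat frequency = 35/4 = 8.75 Hz.
|f − 520| = 8.75, so the fork was at either 511.25 Hz or 528.75 Hz.
Filing a prong removes mass and raises the fork's frequency; the adjustment raises the fork's frequency.
The beat rate fell, so the adjustment moved the fork toward 520 Hz — it must have started below the reference.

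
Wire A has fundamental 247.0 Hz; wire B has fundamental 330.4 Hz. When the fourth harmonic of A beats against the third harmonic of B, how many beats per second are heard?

Fourth harmonic of the first: 4·247.0 = 988.0 Hz.
Third harmonic of the second: 3·330.4 = 991.2 Hz.
f_beat = |988.0 − 991.2| = 3.2 Hz.

3.2 Hz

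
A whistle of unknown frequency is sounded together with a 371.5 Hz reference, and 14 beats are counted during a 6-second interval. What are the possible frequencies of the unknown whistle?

369.1667 Hz or 373.8333 Hz

Beat frequency = 14/6 = 2.3333 Hz.
|f − 371.5| = 2.3333, so f = 371.5 ± 2.3333.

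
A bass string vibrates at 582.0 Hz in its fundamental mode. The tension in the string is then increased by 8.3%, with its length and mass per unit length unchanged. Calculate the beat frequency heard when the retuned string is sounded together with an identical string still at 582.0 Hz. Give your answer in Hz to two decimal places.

For a string, f ∝ √T, so the new frequency is 582.0·√1.083 = 605.6716 Hz.
f_beat = |605.6716 − 582.0| = 23.67 Hz.

23.67 Hz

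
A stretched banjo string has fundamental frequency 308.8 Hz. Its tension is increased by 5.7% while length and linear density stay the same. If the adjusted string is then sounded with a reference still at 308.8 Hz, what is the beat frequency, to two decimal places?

For a string, f ∝ √T, so the new frequency is 308.8·√1.057 = 317.4788 Hz.
f_beat = |317.4788 − 308.8| = 8.68 Hz.

8.68 Hz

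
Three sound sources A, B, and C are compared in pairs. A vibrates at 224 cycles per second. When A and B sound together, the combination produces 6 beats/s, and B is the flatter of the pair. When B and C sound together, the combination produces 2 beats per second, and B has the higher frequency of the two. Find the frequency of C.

216 Hz

B is below A, so f_B = 224 − 6 = 218 Hz.
C is below B, so f_C = 218 − 2 = 216 Hz.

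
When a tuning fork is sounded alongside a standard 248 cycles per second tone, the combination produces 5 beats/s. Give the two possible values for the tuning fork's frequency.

243 Hz or 253 Hz

|f − 248| = 5, so f = 248 ± 5.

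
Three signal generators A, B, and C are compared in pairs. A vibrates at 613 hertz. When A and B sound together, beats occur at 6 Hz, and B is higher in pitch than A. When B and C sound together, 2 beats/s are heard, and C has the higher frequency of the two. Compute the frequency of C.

621 Hz

B is above A, so f_B = 613 + 6 = 619 Hz.
C is above B, so f_C = 619 + 2 = 621 Hz.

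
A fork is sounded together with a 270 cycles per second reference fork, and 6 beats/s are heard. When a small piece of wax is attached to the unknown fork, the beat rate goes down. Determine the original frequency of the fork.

276 Hz

|f − 270| = 6, so the fork was at either 264 Hz or 276 Hz.
Loading a fork with wax lowers its frequency; the adjustment lowers the fork's frequency.
The beat rate fell, so the adjustment moved the fork toward 270 Hz — it must have started above the reference.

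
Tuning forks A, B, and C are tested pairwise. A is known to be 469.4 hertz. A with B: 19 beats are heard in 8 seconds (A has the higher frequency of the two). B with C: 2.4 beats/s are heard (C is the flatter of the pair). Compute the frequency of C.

464.625 Hz

A–B: Beat frequency = 19/8 = 2.375 Hz.
B is below A, so f_B = 469.4 − 2.375 = 467.025 Hz.
C is below B, so f_C = 467.025 − 2.4 = 464.625 Hz.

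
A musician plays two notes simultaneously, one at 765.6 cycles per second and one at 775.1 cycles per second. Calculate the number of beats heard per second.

Beats arise from superposition of two nearby frequencies; the beat rate is |f₁ − f₂|.
|765.6 − 775.1| = 9.5 Hz.

9.5 Hz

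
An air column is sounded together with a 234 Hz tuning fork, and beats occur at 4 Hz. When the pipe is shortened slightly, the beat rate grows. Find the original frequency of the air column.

238 Hz

|f − 234| = 4, so the air column was at either 230 Hz or 238 Hz.
A shorter pipe has a higher fundamental; the adjustment raises the air column's frequency.
The beat rate rose, so the adjustment moved the air column further from 234 Hz — it was already above the reference.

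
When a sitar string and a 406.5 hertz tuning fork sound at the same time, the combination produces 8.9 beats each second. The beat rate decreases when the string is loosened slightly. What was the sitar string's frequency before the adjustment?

|f − 406.5| = 8.9, so the sitar string was at either 397.6 Hz or 415.4 Hz.
Reducing tension lowers a string's frequency; the adjustment lowers the sitar string's frequency.
The beat rate fell, so the adjustment moved the sitar string toward 406.5 Hz — it must have started above the reference.

415.4 Hz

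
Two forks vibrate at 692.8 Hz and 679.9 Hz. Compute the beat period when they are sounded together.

0.078 s

f_beat = |692.8 − 679.9| = 12.9 Hz.
Beat period T = 1 / f_beat = 1 / 12.9 s.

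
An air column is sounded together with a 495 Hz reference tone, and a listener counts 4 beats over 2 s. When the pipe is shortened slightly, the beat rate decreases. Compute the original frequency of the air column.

493 Hz

Beat frequency = 4/2 = 2 Hz.
|f − 495| = 2, so the air column was at either 493 Hz or 497 Hz.
A shorter pipe has a higher fundamental; the adjustment raises the air column's frequency.
The beat rate fell, so the adjustment moved the air column toward 495 Hz — it must have started below the reference.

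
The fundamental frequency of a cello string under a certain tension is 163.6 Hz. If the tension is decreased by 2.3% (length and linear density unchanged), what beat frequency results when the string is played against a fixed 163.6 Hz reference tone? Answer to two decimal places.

For a string, f ∝ √T, so the new frequency is 163.6·√0.977 = 161.7077 Hz.
f_beat = |161.7077 − 163.6| = 1.89 Hz.

1.89 Hz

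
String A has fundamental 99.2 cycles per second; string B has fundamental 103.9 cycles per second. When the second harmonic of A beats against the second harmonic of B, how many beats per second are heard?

9.4 Hz

Second harmonic of the first: 2·99.2 = 198.4 Hz.
Second harmonic of the second: 2·103.9 = 207.8 Hz.
f_beat = |198.4 − 207.8| = 9.4 Hz.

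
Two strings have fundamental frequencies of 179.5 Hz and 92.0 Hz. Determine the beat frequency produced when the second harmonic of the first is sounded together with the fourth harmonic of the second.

Second harmonic of the first: 2·179.5 = 359.0 Hz.
Fourth harmonic of the second: 4·92.0 = 368.0 Hz.
f_beat = |359.0 − 368.0| = 9.0 Hz.

9.0 Hz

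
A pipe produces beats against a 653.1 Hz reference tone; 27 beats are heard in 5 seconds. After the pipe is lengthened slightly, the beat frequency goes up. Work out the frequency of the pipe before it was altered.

Beat frequency = 27/5 = 5.4 Hz.
|f − 653.1| = 5.4, so the pipe was at either 647.7 Hz or 658.5 Hz.
A longer pipe has a lower fundamental; the adjustment lowers the pipe's frequency.
The beat rate rose, so the adjustment moved the pipe further from 653.1 Hz — it was already below the reference.

647.7 Hz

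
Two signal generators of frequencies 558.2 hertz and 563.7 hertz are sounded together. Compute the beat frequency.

The beat frequency equals the magnitude of the frequency difference.
|558.2 − 563.7| = 5.5 Hz.

5.5 Hz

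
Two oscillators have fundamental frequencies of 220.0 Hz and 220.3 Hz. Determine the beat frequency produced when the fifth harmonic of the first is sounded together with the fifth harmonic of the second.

Fifth harmonic of the first: 5·220.0 = 1100.0 Hz.
Fifth harmonic of the second: 5·220.3 = 1101.5 Hz.
f_beat = |1100.0 − 1101.5| = 1.5 Hz.

1.5 Hz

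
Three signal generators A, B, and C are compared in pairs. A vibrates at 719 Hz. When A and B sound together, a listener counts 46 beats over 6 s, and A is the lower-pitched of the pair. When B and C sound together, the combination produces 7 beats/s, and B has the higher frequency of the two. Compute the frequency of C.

A–B: Beat frequency = 46/6 = 7.6667 Hz.
B is above A, so f_B = 719 + 7.6667 = 726.6667 Hz.
C is below B, so f_C = 726.6667 − 7 = 719.6667 Hz.

719.6667 Hz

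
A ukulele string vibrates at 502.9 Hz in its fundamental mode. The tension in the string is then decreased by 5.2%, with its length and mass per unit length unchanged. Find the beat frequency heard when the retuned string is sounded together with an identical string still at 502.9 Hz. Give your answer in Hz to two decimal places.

13.25 Hz

For a string, f ∝ √T, so the new frequency is 502.9·√0.948 = 489.6501 Hz.
f_beat = |489.6501 − 502.9| = 13.25 Hz.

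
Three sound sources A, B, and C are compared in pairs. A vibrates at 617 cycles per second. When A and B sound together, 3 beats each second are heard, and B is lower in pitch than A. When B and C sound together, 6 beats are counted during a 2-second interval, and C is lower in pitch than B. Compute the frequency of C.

611 Hz

B is below A, so f_B = 617 − 3 = 614 Hz.
B–C: Beat frequency = 6/2 = 3 Hz.
C is below B, so f_C = 614 − 3 = 611 Hz.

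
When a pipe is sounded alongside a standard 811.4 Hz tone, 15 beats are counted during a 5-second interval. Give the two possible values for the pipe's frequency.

808.4 Hz or 814.4 Hz

Beat frequency = 15/5 = 3 Hz.
|f − 811.4| = 3, so f = 811.4 ± 3.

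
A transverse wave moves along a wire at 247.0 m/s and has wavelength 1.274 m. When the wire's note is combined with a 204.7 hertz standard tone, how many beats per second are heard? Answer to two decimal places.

Source frequency f = v/λ = 247.0/1.274 = 193.8776 Hz.
f_beat = |193.8776 − 204.7| = 10.82 Hz.

10.82 Hz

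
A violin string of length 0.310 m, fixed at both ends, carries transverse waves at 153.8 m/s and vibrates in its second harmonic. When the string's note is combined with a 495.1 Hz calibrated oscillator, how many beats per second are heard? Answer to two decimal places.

1.03 Hz

For a string fixed at both ends, f_n = n·v/(2L) = 2·153.8/(2·0.310) = 496.1290 Hz.
f_beat = |496.1290 − 495.1| = 1.03 Hz.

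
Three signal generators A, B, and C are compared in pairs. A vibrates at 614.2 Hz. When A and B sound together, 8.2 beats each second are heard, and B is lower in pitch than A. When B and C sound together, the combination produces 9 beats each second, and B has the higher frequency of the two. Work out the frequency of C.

597 Hz

B is below A, so f_B = 614.2 − 8.2 = 606 Hz.
C is below B, so f_C = 606 − 9 = 597 Hz.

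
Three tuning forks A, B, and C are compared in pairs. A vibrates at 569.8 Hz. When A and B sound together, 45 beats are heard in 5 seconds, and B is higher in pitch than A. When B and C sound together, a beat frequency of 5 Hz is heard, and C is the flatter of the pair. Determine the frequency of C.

A–B: Beat frequency = 45/5 = 9 Hz.
B is above A, so f_B = 569.8 + 9 = 578.8 Hz.
C is below B, so f_C = 578.8 − 5 = 573.8 Hz.

573.8 Hz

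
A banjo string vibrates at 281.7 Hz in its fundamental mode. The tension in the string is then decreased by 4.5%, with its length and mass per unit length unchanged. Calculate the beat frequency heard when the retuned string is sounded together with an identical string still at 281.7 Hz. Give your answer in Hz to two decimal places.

For a string, f ∝ √T, so the new frequency is 281.7·√0.955 = 275.2888 Hz.
f_beat = |275.2888 − 281.7| = 6.41 Hz.

6.41 Hz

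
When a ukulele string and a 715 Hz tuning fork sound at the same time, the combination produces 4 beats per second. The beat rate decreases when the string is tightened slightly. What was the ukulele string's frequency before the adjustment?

|f − 715| = 4, so the ukulele string was at either 711 Hz or 719 Hz.
Increasing tension raises a string's frequency; the adjustment raises the ukulele string's frequency.
The beat rate fell, so the adjustment moved the ukulele string toward 715 Hz — it must have started below the reference.

711 Hz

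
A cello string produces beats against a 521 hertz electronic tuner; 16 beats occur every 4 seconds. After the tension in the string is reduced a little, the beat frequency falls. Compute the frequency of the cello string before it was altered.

Beat frequency = 16/4 = 4 Hz.
|f − 521| = 4, so the cello string was at either 517 Hz or 525 Hz.
Lower tension means lower frequency; the adjustment lowers the cello string's frequency.
The beat rate fell, so the adjustment moved the cello string toward 521 Hz — it must have started above the reference.

525 Hz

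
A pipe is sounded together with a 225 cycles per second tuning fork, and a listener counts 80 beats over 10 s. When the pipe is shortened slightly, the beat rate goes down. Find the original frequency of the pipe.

217 Hz

Beat frequency = 80/10 = 8 Hz.
|f − 225| = 8, so the pipe was at either 217 Hz or 233 Hz.
A shorter pipe has a higher fundamental; the adjustment raises the pipe's frequency.
The beat rate fell, so the adjustment moved the pipe toward 225 Hz — it must have started below the reference.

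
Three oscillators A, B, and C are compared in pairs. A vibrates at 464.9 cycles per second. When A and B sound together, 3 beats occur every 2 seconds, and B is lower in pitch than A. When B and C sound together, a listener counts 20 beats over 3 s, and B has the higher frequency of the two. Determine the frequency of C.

A–B: Beat frequency = 3/2 = 1.5 Hz.
B is below A, so f_B = 464.9 − 1.5 = 463.4 Hz.
B–C: Beat frequency = 20/3 = 6.6667 Hz.
C is below B, so f_C = 463.4 − 6.6667 = 456.7333 Hz.

456.7333 Hz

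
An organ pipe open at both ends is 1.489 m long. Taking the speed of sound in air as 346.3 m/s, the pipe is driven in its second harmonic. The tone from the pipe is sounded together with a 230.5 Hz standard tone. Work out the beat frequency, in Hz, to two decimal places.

2.07 Hz

Open pipe: f_n = n·v/(2L) = 2·346.3/(2·1.489) = 232.5722 Hz.
f_beat = |232.5722 − 230.5| = 2.07 Hz.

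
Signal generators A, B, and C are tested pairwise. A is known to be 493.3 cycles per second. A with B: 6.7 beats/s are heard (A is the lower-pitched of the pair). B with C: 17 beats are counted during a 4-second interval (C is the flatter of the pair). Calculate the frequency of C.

B is above A, so f_B = 493.3 + 6.7 = 500 Hz.
B–C: Beat frequency = 17/4 = 4.25 Hz.
C is below B, so f_C = 500 − 4.25 = 495.75 Hz.

495.75 Hz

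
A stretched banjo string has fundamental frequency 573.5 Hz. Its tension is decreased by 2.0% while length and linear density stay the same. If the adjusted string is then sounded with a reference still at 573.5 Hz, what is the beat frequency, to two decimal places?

5.76 Hz

For a string, f ∝ √T, so the new frequency is 573.5·√0.980 = 567.7360 Hz.
f_beat = |567.7360 − 573.5| = 5.76 Hz.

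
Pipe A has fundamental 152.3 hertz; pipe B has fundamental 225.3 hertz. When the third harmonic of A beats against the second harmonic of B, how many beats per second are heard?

6.3 Hz

Third harmonic of the first: 3·152.3 = 456.9 Hz.
Second harmonic of the second: 2·225.3 = 450.6 Hz.
f_beat = |456.9 − 450.6| = 6.3 Hz.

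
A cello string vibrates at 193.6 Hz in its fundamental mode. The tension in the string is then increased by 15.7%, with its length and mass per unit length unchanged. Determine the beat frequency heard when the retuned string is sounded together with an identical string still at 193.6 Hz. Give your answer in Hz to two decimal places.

14.64 Hz

For a string, f ∝ √T, so the new frequency is 193.6·√1.157 = 208.2438 Hz.
f_beat = |208.2438 − 193.6| = 14.64 Hz.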